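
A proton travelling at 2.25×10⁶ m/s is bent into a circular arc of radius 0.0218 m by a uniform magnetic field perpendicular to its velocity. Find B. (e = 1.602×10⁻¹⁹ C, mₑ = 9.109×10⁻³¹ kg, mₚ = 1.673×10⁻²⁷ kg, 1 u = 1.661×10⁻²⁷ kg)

B ≈ 1.08 T

From |q|vB = mv²/r, B = mv/(|q|r).
B = (1.673×10⁻²⁷)(2.25×10⁶)/((1.602×10⁻¹⁹)(0.0218)) ≈ 1.08 T.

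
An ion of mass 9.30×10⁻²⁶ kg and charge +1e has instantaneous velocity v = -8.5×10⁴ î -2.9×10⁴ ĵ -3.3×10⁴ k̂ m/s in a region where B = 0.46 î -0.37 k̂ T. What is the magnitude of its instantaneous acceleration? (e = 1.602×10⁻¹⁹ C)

|a| ≈ 8.56×10¹⁰ m/s²

v×B = (1.07×10⁴, -4.66×10⁴, 1.33×10⁴) N/C.
F = q v×B = (1.602×10⁻¹⁹ C)·(1.07×10⁴, -4.66×10⁴, 1.33×10⁴) = (1.72×10⁻¹⁵, -7.47×10⁻¹⁵, 2.14×10⁻¹⁵) N.
|a| = |F|/m = 7.958×10⁻¹⁵/9.30×10⁻²⁶ ≈ 8.56×10¹⁰ m/s².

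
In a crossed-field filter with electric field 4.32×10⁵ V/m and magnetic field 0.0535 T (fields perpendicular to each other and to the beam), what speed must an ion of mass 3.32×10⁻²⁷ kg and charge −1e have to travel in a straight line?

Zero net Lorentz force requires |qE| = |q v×B|, i.e. E = vB.
v = E/B = 4.32×10⁵/0.0535 = 8.07×10⁶ m/s.
The result is independent of the particle's charge and mass.

v = 8.07×10⁶ m/s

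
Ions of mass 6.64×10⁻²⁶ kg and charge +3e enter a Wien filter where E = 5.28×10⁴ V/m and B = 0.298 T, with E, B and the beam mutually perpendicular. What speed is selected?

v = 1.77×10⁵ m/s

Straight-line motion ⇒ electric and magnetic forces cancel, so E = vB.
v = E/B = 5.28×10⁴/0.298 = 1.77×10⁵ m/s.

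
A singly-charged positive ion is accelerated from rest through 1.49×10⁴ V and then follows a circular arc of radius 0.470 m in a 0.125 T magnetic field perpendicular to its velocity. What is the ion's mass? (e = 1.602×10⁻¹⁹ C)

Combine |q|V = ½mv² and r = mv/(|q|B): eliminate v to get m = qB²r²/(2V).
m = (1.602×10⁻¹⁹)(0.125)²(0.470)²/(2·1.49×10⁴) ≈ 1.86×10⁻²⁶ kg.

m ≈ 1.86×10⁻²⁶ kg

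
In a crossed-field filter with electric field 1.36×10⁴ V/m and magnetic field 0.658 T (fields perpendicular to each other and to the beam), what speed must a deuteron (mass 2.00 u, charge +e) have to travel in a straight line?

Zero net Lorentz force requires |qE| = |q v×B|, i.e. E = vB.
v = E/B = 1.36×10⁴/0.658 = 2.07×10⁴ m/s.

v = 2.07×10⁴ m/s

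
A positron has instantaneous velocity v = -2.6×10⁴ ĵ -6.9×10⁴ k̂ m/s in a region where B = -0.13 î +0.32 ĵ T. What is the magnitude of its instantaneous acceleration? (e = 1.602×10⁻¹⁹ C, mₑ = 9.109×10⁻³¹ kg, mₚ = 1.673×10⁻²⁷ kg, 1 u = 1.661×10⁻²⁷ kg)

|a| ≈ 4.23×10¹⁵ m/s²

v×B = (2.21×10⁴, 8970, -3380) N/C.
F = q v×B = (1.602×10⁻¹⁹ C)·(2.21×10⁴, 8970, -3380) = (3.54×10⁻¹⁵, 1.44×10⁻¹⁵, -5.41×10⁻¹⁶) N.
|a| = |F|/m = 3.856×10⁻¹⁵/9.109×10⁻³¹ ≈ 4.23×10¹⁵ m/s².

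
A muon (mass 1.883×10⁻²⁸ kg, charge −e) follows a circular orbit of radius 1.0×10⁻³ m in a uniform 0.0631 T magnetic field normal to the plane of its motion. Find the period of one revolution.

The cyclotron period depends only on m, q, B: T = 2πm/(|q|B).
T = 2π(1.883×10⁻²⁸)/((1.602×10⁻¹⁹)(0.0631)) ≈ 1.17×10⁻⁷ s.

T ≈ 1.17×10⁻⁷ s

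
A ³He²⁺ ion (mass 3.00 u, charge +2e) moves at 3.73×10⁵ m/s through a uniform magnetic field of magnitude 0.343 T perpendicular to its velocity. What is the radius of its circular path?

The magnetic force provides the centripetal force: |q|vB = mv²/r.
r = mv/(|q|B) = (4.983×10⁻²⁷)(3.73×10⁵)/((3.204×10⁻¹⁹)(0.343)) ≈ 0.0169 m.

r ≈ 0.0169 m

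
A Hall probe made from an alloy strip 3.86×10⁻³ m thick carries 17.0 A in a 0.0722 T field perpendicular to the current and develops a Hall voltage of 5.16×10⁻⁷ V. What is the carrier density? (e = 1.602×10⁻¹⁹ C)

n ≈ 3.85×10²⁷ m⁻³

From V_H = IB/(n e t), n = IB/(V_H e t).
n = (17.0)(0.0722)/((5.16×10⁻⁷)(1.602×10⁻¹⁹)(3.86×10⁻³)) ≈ 3.85×10²⁷ m⁻³.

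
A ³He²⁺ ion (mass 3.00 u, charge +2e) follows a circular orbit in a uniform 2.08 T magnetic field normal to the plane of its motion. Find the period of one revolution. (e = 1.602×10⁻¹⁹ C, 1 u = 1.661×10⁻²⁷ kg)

The cyclotron period depends only on m, q, B: T = 2πm/(|q|B).
T = 2π(4.983×10⁻²⁷)/((3.204×10⁻¹⁹)(2.08)) ≈ 4.70×10⁻⁸ s.

T ≈ 4.70×10⁻⁸ s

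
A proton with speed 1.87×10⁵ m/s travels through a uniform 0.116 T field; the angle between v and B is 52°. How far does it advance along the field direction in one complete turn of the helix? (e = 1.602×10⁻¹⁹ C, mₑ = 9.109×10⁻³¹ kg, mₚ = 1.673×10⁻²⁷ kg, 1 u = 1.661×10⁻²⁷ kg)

p ≈ 0.0651 m

v∥ = v cosθ = 1.87×10⁵·cos52° ≈ 1.151×10⁵ m/s.
T = 2πm/(|q|B) = 2π(1.673×10⁻²⁷)/((1.602×10⁻¹⁹)(0.116)) ≈ 5.657×10⁻⁷ s.
pitch = v∥ T = (1.151×10⁵)(5.657×10⁻⁷) ≈ 0.0651 m.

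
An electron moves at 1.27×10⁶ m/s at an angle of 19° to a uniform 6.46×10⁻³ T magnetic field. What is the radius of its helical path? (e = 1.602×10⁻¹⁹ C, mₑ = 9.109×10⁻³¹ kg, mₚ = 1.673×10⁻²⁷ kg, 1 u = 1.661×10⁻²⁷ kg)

r ≈ 3.64×10⁻⁴ m

v⊥ = v sinθ = 1.27×10⁶·sin19° ≈ 4.135×10⁵ m/s.
r = m v⊥/(|q|B) = (9.109×10⁻³¹)(4.135×10⁵)/((1.602×10⁻¹⁹)(6.46×10⁻³)) ≈ 3.64×10⁻⁴ m.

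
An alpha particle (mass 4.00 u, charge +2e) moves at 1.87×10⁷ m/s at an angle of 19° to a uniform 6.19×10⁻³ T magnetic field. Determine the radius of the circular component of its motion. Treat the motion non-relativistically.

r ≈ 20.4 m

v⊥ = v sinθ = 1.87×10⁷·sin19° ≈ 6.088×10⁶ m/s.
r = m v⊥/(|q|B) = (6.644×10⁻²⁷)(6.088×10⁶)/((3.204×10⁻¹⁹)(6.19×10⁻³)) ≈ 20.4 m.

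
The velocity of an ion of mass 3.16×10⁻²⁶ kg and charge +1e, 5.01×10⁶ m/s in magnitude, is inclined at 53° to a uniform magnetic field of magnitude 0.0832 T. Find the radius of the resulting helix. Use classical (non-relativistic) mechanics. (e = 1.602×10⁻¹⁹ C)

r ≈ 9.49 m

v⊥ = v sinθ = 5.01×10⁶·sin53° ≈ 4.001×10⁶ m/s.
r = m v⊥/(|q|B) = (3.16×10⁻²⁶)(4.001×10⁶)/((1.602×10⁻¹⁹)(0.0832)) ≈ 9.49 m.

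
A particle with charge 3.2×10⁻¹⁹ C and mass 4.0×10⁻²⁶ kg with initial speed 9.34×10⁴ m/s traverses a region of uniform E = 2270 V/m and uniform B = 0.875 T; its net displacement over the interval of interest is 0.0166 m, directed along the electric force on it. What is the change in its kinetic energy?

ΔKE ≈ 1.21×10⁻¹⁷ J

The magnetic force is always ⟂ v and does no work; only the electric force changes KE.
ΔKE = F_E · d = |q|E d = (3.2×10⁻¹⁹)(2270)(0.0166) ≈ 1.21×10⁻¹⁷ J.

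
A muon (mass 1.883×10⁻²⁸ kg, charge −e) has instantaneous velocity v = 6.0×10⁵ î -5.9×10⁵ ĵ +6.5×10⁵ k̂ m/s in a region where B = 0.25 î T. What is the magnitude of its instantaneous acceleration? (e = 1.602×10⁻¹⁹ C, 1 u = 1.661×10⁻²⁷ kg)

v×B = (0, 1.62×10⁵, 1.48×10⁵) N/C.
F = q v×B = (−1.602×10⁻¹⁹ C)·(0, 1.62×10⁵, 1.48×10⁵) = (0, -2.60×10⁻¹⁴, -2.36×10⁻¹⁴) N.
|a| = |F|/m = 3.516×10⁻¹⁴/1.883×10⁻²⁸ ≈ 1.87×10¹⁴ m/s².

|a| ≈ 1.87×10¹⁴ m/s²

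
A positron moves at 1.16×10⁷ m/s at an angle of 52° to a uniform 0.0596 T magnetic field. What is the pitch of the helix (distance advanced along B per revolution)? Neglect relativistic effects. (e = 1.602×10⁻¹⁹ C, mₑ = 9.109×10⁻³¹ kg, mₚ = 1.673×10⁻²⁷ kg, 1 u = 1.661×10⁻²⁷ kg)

v∥ = v cosθ = 1.16×10⁷·cos52° ≈ 7.142×10⁶ m/s.
T = 2πm/(|q|B) = 2π(9.109×10⁻³¹)/((1.602×10⁻¹⁹)(0.0596)) ≈ 5.994×10⁻¹⁰ s.
pitch = v∥ T = (7.142×10⁶)(5.994×10⁻¹⁰) ≈ 4.28×10⁻³ m.

p ≈ 4.28×10⁻³ m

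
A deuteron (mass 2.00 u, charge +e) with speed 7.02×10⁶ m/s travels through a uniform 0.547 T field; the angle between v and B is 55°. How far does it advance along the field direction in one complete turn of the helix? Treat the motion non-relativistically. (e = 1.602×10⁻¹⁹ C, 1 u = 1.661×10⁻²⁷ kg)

v∥ = v cosθ = 7.02×10⁶·cos55° ≈ 4.027×10⁶ m/s.
T = 2πm/(|q|B) = 2π(3.322×10⁻²⁷)/((1.602×10⁻¹⁹)(0.547)) ≈ 2.382×10⁻⁷ s.
pitch = v∥ T = (4.027×10⁶)(2.382×10⁻⁷) ≈ 0.959 m.

p ≈ 0.959 m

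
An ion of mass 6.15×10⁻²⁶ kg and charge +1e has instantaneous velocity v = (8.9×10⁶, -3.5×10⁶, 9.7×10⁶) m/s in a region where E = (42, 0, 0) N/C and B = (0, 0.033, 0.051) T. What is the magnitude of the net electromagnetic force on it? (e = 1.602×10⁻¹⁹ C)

|F| ≈ 1.18×10⁻¹³ N

v×B = (-4.99×10⁵, -4.54×10⁵, 2.94×10⁵) N/C.
E + v×B = (-4.99×10⁵, -4.54×10⁵, 2.94×10⁵) N/C.
F = q(E + v×B) = (1.602×10⁻¹⁹ C)·(-4.99×10⁵, -4.54×10⁵, 2.94×10⁵) = (-7.99×10⁻¹⁴, -7.27×10⁻¹⁴, 4.71×10⁻¹⁴) N.
|F| = 1.18×10⁻¹³ N.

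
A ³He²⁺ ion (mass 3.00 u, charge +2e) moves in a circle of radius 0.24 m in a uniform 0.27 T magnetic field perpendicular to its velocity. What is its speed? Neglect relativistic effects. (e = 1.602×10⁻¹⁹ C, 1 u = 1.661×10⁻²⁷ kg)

v ≈ 4.2×10⁶ m/s

From |q|vB = mv²/r, v = |q|Br/m.
v = (3.204×10⁻¹⁹)(0.27)(0.24)/4.983×10⁻²⁷ ≈ 4.2×10⁶ m/s.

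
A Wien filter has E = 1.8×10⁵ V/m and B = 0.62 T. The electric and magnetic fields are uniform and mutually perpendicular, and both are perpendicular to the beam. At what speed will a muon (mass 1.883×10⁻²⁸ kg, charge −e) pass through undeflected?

v = 2.9×10⁵ m/s

Straight-line motion ⇒ electric and magnetic forces cancel, so E = vB.
v = E/B = 1.8×10⁵/0.62 = 2.9×10⁵ m/s.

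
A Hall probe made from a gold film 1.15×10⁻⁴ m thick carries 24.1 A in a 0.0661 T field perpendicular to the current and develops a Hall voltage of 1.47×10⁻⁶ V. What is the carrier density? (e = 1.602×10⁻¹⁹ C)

From V_H = IB/(n e t), n = IB/(V_H e t).
n = (24.1)(0.0661)/((1.47×10⁻⁶)(1.602×10⁻¹⁹)(1.15×10⁻⁴)) ≈ 5.88×10²⁸ m⁻³.

n ≈ 5.88×10²⁸ m⁻³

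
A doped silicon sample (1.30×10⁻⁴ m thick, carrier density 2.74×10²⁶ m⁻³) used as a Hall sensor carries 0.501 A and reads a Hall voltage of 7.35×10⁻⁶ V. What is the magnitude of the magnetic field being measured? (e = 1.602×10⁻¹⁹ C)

From V_H = IB/(n e t), B = V_H n e t / I.
B = (7.35×10⁻⁶)(2.74×10²⁶)(1.602×10⁻¹⁹)(1.30×10⁻⁴)/0.501 ≈ 0.0837 T.

B ≈ 0.0837 T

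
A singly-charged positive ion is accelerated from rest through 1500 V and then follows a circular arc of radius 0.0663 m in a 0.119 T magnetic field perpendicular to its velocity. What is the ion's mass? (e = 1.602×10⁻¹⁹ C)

Combine |q|V = ½mv² and r = mv/(|q|B): eliminate v to get m = qB²r²/(2V).
m = (1.602×10⁻¹⁹)(0.119)²(0.0663)²/(2·1500) ≈ 3.32×10⁻²⁷ kg.

m ≈ 3.32×10⁻²⁷ kg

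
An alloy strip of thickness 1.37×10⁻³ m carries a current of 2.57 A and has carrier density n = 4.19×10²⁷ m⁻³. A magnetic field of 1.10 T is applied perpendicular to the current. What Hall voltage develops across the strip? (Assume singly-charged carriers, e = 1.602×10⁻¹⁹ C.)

V_H ≈ 3.07×10⁻⁶ V

V_H = IB/(n e t).
V_H = (2.57)(1.10)/((4.19×10²⁷)(1.602×10⁻¹⁹)(1.37×10⁻³)) ≈ 3.07×10⁻⁶ V.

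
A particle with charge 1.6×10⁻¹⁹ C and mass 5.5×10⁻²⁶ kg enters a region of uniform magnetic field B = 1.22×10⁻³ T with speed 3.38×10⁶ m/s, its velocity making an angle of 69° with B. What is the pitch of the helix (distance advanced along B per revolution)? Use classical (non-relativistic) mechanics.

v∥ = v cosθ = 3.38×10⁶·cos69° ≈ 1.211×10⁶ m/s.
T = 2πm/(|q|B) = 2π(5.5×10⁻²⁶)/((1.6×10⁻¹⁹)(1.22×10⁻³)) ≈ 1.770×10⁻³ s.
pitch = v∥ T = (1.211×10⁶)(1.770×10⁻³) ≈ 2140 m.

p ≈ 2140 m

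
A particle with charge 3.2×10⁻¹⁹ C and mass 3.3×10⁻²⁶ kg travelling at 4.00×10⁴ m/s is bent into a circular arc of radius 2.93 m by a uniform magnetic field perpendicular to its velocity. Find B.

B ≈ 1.41×10⁻³ T

From |q|vB = mv²/r, B = mv/(|q|r).
B = (3.3×10⁻²⁶)(4.00×10⁴)/((3.2×10⁻¹⁹)(2.93)) ≈ 1.41×10⁻³ T.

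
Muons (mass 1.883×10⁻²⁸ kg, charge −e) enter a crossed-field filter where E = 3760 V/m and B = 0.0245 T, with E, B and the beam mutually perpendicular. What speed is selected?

v = 1.53×10⁵ m/s

For undeflected motion the electric and magnetic forces balance: qE = qvB.
v = E/B = 3760/0.0245 = 1.53×10⁵ m/s.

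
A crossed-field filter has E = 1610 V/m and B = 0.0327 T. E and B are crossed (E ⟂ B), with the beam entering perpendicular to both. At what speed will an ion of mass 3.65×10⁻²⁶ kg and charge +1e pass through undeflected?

v = 4.92×10⁴ m/s

For undeflected motion the electric and magnetic forces balance: qE = qvB.
v = E/B = 1610/0.0327 = 4.92×10⁴ m/s.
The result is independent of the particle's charge and mass.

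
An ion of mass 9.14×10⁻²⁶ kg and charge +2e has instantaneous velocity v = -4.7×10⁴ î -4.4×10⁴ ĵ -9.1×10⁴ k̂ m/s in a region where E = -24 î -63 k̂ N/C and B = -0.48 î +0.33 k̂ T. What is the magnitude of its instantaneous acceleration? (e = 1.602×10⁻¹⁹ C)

v×B = (-1.45×10⁴, 5.92×10⁴, -2.11×10⁴) N/C.
E + v×B = (-1.45×10⁴, 5.92×10⁴, -2.12×10⁴) N/C.
F = q(E + v×B) = (3.204×10⁻¹⁹ C)·(-1.45×10⁴, 5.92×10⁴, -2.12×10⁴) = (-4.66×10⁻¹⁵, 1.90×10⁻¹⁴, -6.79×10⁻¹⁵) N.
|a| = |F|/m = 2.067×10⁻¹⁴/9.14×10⁻²⁶ ≈ 2.26×10¹¹ m/s².

|a| ≈ 2.26×10¹¹ m/s²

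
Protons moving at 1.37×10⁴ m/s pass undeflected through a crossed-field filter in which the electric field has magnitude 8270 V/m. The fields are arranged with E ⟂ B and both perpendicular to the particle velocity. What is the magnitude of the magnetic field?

Balance of forces in the selector: qE = qvB ⇒ B = E/v.
B = 8270/1.37×10⁴ = 0.604 T.

B = 0.604 T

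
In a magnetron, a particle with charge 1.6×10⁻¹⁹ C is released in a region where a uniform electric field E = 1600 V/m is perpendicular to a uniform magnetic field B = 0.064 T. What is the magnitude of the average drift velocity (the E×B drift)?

In crossed fields the guiding centre drifts at v_d = |E×B|/B² = E/B, independent of charge and mass.
v_d = 1600/0.064 = 2.5×10⁴ m/s.

v_d ≈ 2.5×10⁴ m/s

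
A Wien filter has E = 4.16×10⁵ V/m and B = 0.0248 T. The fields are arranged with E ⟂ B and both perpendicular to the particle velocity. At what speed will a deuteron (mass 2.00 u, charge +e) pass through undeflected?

For undeflected motion the electric and magnetic forces balance: qE = qvB.
v = E/B = 4.16×10⁵/0.0248 = 1.68×10⁷ m/s.

v = 1.68×10⁷ m/s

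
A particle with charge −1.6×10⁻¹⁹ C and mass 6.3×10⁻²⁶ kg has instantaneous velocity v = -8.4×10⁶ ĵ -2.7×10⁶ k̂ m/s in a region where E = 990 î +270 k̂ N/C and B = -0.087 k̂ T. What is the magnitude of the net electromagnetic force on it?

v×B = (7.31×10⁵, 0, 0) N/C.
E + v×B = (7.32×10⁵, 0, 270) N/C.
F = q(E + v×B) = (−1.6×10⁻¹⁹ C)·(7.32×10⁵, 0, 270) = (-1.17×10⁻¹³, 0, -4.32×10⁻¹⁷) N.
|F| = 1.17×10⁻¹³ N.

|F| ≈ 1.17×10⁻¹³ N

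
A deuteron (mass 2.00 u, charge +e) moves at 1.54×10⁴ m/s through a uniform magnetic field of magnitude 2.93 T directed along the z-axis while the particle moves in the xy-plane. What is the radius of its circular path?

r ≈ 1.09×10⁻⁴ m

The magnetic force provides the centripetal force: |q|vB = mv²/r.
r = mv/(|q|B) = (3.322×10⁻²⁷)(1.54×10⁴)/((1.602×10⁻¹⁹)(2.93)) ≈ 1.09×10⁻⁴ m.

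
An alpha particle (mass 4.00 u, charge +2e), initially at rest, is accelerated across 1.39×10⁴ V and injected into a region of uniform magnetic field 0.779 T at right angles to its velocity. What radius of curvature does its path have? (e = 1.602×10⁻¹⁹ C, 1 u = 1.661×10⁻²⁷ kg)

Acceleration: |q|V = ½mv² ⇒ v = √(2|q|V/m) = √(2·3.204×10⁻¹⁹·1.39×10⁴/6.644×10⁻²⁷) ≈ 1.158×10⁶ m/s.
In the field: r = mv/(|q|B) = (6.644×10⁻²⁷)(1.158×10⁶)/((3.204×10⁻¹⁹)(0.779)) ≈ 0.0308 m.

r ≈ 0.0308 m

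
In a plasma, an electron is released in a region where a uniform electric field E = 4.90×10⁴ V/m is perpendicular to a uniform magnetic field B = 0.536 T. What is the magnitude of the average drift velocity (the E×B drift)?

The E×B drift speed is v_d = E/B.
v_d = 4.90×10⁴/0.536 = 9.14×10⁴ m/s.

v_d ≈ 9.14×10⁴ m/s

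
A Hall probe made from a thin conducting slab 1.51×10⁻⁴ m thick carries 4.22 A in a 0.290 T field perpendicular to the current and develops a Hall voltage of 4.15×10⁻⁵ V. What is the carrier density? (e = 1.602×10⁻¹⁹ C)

n ≈ 1.22×10²⁷ m⁻³

From V_H = IB/(n e t), n = IB/(V_H e t).
n = (4.22)(0.290)/((4.15×10⁻⁵)(1.602×10⁻¹⁹)(1.51×10⁻⁴)) ≈ 1.22×10²⁷ m⁻³.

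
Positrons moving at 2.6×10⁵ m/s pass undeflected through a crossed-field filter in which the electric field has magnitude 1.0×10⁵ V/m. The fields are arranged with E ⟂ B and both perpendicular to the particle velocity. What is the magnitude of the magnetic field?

Balance of forces in the selector: qE = qvB ⇒ B = E/v.
B = 1.0×10⁵/2.6×10⁵ = 0.38 T.

B = 0.38 T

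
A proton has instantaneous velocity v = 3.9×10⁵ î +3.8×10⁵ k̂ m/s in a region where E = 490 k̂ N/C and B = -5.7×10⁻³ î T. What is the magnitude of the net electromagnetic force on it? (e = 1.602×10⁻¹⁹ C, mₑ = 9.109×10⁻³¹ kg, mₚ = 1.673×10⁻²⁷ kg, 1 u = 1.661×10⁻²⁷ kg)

v×B = (0, -2170, 0) N/C.
E + v×B = (0, -2170, 490) N/C.
F = q(E + v×B) = (1.602×10⁻¹⁹ C)·(0, -2170, 490) = (0, -3.47×10⁻¹⁶, 7.85×10⁻¹⁷) N.
|F| = 3.56×10⁻¹⁶ N.

|F| ≈ 3.56×10⁻¹⁶ N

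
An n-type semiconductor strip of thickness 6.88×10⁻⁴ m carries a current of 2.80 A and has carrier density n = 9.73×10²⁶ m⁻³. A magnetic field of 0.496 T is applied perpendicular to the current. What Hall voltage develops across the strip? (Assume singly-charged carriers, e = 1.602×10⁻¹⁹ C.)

V_H ≈ 1.30×10⁻⁵ V

V_H = IB/(n e t).
V_H = (2.80)(0.496)/((9.73×10²⁶)(1.602×10⁻¹⁹)(6.88×10⁻⁴)) ≈ 1.30×10⁻⁵ V.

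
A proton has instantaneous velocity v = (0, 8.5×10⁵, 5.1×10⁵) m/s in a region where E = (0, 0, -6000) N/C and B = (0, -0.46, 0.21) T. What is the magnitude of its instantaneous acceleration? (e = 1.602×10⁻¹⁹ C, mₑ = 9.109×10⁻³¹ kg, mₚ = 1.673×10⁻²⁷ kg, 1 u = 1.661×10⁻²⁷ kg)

v×B = (4.13×10⁵, 0, 0) N/C.
E + v×B = (4.13×10⁵, 0, -6000) N/C.
F = q(E + v×B) = (1.602×10⁻¹⁹ C)·(4.13×10⁵, 0, -6000) = (6.62×10⁻¹⁴, 0, -9.61×10⁻¹⁶) N.
|a| = |F|/m = 6.619×10⁻¹⁴/1.673×10⁻²⁷ ≈ 3.96×10¹³ m/s².

|a| ≈ 3.96×10¹³ m/s²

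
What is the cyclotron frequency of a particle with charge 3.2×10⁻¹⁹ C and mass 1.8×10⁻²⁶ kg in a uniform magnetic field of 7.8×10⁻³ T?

f = |q|B/(2πm).
f = (3.2×10⁻¹⁹)(7.8×10⁻³)/(2π·1.8×10⁻²⁶) ≈ 2.2×10⁴ Hz.

f ≈ 2.2×10⁴ Hz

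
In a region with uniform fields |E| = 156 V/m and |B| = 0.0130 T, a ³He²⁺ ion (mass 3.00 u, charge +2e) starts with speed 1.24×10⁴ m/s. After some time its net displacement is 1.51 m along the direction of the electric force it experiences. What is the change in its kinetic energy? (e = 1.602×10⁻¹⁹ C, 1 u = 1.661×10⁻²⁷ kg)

The magnetic force is always ⟂ v and does no work; only the electric force changes KE.
ΔKE = F_E · d = |q|E d = (3.204×10⁻¹⁹)(156)(1.51) ≈ 7.55×10⁻¹⁷ J.

ΔKE ≈ 7.55×10⁻¹⁷ J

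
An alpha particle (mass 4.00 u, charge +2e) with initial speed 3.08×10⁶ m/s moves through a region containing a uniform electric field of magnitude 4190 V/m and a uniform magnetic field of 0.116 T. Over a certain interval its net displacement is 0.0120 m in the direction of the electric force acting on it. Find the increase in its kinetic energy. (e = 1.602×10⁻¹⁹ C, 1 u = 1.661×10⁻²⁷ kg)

The magnetic force is always ⟂ v and does no work; only the electric force changes KE.
ΔKE = F_E · d = |q|E d = (3.204×10⁻¹⁹)(4190)(0.0120) ≈ 1.61×10⁻¹⁷ J.

ΔKE ≈ 1.61×10⁻¹⁷ J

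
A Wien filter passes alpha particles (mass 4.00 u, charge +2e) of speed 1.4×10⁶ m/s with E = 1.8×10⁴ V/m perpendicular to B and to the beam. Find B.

Balance of forces in the selector: qE = qvB ⇒ B = E/v.
B = 1.8×10⁴/1.4×10⁶ = 0.013 T.

B = 0.013 T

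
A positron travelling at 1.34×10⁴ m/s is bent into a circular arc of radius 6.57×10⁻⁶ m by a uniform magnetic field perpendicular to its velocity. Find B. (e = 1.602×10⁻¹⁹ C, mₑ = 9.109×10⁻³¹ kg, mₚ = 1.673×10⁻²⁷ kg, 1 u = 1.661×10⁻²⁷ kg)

From |q|vB = mv²/r, B = mv/(|q|r).
B = (9.109×10⁻³¹)(1.34×10⁴)/((1.602×10⁻¹⁹)(6.57×10⁻⁶)) ≈ 0.0116 T.

B ≈ 0.0116 T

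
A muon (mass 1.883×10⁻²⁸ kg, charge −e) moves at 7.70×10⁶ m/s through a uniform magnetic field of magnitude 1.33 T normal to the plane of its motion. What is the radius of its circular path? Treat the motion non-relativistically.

The magnetic force provides the centripetal force: |q|vB = mv²/r.
r = mv/(|q|B) = (1.883×10⁻²⁸)(7.70×10⁶)/((1.602×10⁻¹⁹)(1.33)) ≈ 6.80×10⁻³ m.

r ≈ 6.80×10⁻³ m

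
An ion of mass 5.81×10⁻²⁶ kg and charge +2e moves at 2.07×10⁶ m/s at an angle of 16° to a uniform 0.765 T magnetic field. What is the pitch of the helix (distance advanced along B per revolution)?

p ≈ 2.96 m

v∥ = v cosθ = 2.07×10⁶·cos16° ≈ 1.990×10⁶ m/s.
T = 2πm/(|q|B) = 2π(5.81×10⁻²⁶)/((3.204×10⁻¹⁹)(0.765)) ≈ 1.489×10⁻⁶ s.
pitch = v∥ T = (1.990×10⁶)(1.489×10⁻⁶) ≈ 2.96 m.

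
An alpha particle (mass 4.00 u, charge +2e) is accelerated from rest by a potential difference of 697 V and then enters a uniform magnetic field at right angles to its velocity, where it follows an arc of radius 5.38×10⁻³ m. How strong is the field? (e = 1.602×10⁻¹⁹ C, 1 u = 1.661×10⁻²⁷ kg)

v = √(2|q|V/m) = √(2·3.204×10⁻¹⁹·697/6.644×10⁻²⁷) ≈ 2.593×10⁵ m/s.
B = mv/(|q|r) = (6.644×10⁻²⁷)(2.593×10⁵)/((3.204×10⁻¹⁹)(5.38×10⁻³)) ≈ 0.999 T.

B ≈ 0.999 T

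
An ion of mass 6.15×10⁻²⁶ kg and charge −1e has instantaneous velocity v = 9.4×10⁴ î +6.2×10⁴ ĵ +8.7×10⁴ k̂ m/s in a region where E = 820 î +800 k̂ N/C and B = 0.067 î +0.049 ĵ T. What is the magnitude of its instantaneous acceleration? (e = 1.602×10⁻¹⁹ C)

|a| ≈ 1.79×10¹⁰ m/s²

v×B = (-4260, 5830, 452) N/C.
E + v×B = (-3440, 5830, 1250) N/C.
F = q(E + v×B) = (−1.602×10⁻¹⁹ C)·(-3440, 5830, 1250) = (5.52×10⁻¹⁶, -9.34×10⁻¹⁶, -2.01×10⁻¹⁶) N.
|a| = |F|/m = 1.103×10⁻¹⁵/6.15×10⁻²⁶ ≈ 1.79×10¹⁰ m/s².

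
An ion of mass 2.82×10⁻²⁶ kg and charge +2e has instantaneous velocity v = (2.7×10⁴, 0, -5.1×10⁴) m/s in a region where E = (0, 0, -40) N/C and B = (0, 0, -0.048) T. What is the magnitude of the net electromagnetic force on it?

v×B = (0, 1300, 0) N/C.
E + v×B = (0, 1300, -40.0) N/C.
F = q(E + v×B) = (3.204×10⁻¹⁹ C)·(0, 1300, -40.0) = (0, 4.15×10⁻¹⁶, -1.28×10⁻¹⁷) N.
|F| = 4.15×10⁻¹⁶ N.

|F| ≈ 4.15×10⁻¹⁶ N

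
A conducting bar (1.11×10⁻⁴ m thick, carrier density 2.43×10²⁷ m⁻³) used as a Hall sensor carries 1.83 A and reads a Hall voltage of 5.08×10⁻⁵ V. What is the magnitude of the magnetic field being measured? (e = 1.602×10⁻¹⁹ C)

From V_H = IB/(n e t), B = V_H n e t / I.
B = (5.08×10⁻⁵)(2.43×10²⁷)(1.602×10⁻¹⁹)(1.11×10⁻⁴)/1.83 ≈ 1.20 T.

B ≈ 1.20 T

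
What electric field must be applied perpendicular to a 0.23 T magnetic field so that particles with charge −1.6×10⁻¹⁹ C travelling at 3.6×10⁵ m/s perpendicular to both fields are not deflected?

E = 8.3×10⁴ V/m

For straight-line motion qE = qvB, so E = vB.
E = 3.6×10⁵ × 0.23 = 8.3×10⁴ V/m.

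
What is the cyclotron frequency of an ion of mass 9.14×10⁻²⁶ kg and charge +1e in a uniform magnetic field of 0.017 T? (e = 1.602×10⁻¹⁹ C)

f ≈ 4700 Hz

f = |q|B/(2πm).
f = (1.602×10⁻¹⁹)(0.017)/(2π·9.14×10⁻²⁶) ≈ 4700 Hz.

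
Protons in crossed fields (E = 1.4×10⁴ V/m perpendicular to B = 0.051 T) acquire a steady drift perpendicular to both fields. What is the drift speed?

In crossed fields the guiding centre drifts at v_d = |E×B|/B² = E/B, independent of charge and mass.
v_d = 1.4×10⁴/0.051 = 2.7×10⁵ m/s.

v_d ≈ 2.7×10⁵ m/s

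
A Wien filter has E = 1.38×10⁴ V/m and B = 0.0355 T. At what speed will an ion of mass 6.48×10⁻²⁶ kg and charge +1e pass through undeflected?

v = 3.89×10⁵ m/s

For undeflected motion the electric and magnetic forces balance: qE = qvB.
v = E/B = 1.38×10⁴/0.0355 = 3.89×10⁵ m/s.
The result is independent of the particle's charge and mass.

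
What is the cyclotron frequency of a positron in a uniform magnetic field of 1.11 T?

f = |q|B/(2πm).
f = (1.602×10⁻¹⁹)(1.11)/(2π·9.109×10⁻³¹) ≈ 3.11×10¹⁰ Hz.

f ≈ 3.11×10¹⁰ Hz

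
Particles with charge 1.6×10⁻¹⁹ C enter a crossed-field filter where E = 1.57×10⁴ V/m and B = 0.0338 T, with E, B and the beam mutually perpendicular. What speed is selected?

Straight-line motion ⇒ electric and magnetic forces cancel, so E = vB.
v = E/B = 1.57×10⁴/0.0338 = 4.64×10⁵ m/s.
The result is independent of the particle's charge and mass.

v = 4.64×10⁵ m/s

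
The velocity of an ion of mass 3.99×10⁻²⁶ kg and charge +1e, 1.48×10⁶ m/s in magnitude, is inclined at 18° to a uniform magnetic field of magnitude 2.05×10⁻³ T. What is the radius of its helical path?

r ≈ 55.6 m

v⊥ = v sinθ = 1.48×10⁶·sin18° ≈ 4.573×10⁵ m/s.
r = m v⊥/(|q|B) = (3.99×10⁻²⁶)(4.573×10⁵)/((1.602×10⁻¹⁹)(2.05×10⁻³)) ≈ 55.6 m.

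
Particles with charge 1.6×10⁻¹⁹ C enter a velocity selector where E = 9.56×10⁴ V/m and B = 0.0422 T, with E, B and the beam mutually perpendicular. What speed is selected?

v = 2.27×10⁶ m/s

Straight-line motion ⇒ electric and magnetic forces cancel, so E = vB.
v = E/B = 9.56×10⁴/0.0422 = 2.27×10⁶ m/s.
The result is independent of the particle's charge and mass.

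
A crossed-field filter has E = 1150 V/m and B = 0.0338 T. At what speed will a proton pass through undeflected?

v = 3.40×10⁴ m/s

For undeflected motion the electric and magnetic forces balance: qE = qvB.
v = E/B = 1150/0.0338 = 3.40×10⁴ m/s.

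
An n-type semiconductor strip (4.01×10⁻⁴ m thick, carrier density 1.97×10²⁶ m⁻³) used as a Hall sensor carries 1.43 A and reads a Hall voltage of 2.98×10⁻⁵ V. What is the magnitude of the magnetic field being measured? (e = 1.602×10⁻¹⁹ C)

From V_H = IB/(n e t), B = V_H n e t / I.
B = (2.98×10⁻⁵)(1.97×10²⁶)(1.602×10⁻¹⁹)(4.01×10⁻⁴)/1.43 ≈ 0.264 T.

B ≈ 0.264 T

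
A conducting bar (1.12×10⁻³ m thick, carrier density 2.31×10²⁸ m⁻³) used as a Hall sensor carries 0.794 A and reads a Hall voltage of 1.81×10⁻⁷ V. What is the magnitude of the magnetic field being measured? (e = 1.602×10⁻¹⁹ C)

From V_H = IB/(n e t), B = V_H n e t / I.
B = (1.81×10⁻⁷)(2.31×10²⁸)(1.602×10⁻¹⁹)(1.12×10⁻³)/0.794 ≈ 0.945 T.

B ≈ 0.945 T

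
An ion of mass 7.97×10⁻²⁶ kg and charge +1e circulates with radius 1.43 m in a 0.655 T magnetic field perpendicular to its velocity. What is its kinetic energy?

v = |q|Br/m, then KE = ½mv² = (qBr)²/(2m).
v = (1.602×10⁻¹⁹)(0.655)(1.43)/7.97×10⁻²⁶ ≈ 1.883×10⁶ m/s.
KE = ½(7.97×10⁻²⁶)(1.883×10⁶)² ≈ 1.41×10⁻¹³ J.

KE ≈ 1.41×10⁻¹³ J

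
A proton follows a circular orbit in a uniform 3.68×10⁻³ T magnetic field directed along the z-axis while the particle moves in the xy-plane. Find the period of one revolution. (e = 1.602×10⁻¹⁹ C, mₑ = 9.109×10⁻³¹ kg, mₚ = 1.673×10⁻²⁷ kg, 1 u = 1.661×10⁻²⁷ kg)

The cyclotron period depends only on m, q, B: T = 2πm/(|q|B).
T = 2π(1.673×10⁻²⁷)/((1.602×10⁻¹⁹)(3.68×10⁻³)) ≈ 1.78×10⁻⁵ s.

T ≈ 1.78×10⁻⁵ s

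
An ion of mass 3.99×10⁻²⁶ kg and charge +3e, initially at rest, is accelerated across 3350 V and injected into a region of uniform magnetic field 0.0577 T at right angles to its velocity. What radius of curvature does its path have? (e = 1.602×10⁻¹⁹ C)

r ≈ 0.409 m

Acceleration: |q|V = ½mv² ⇒ v = √(2|q|V/m) = √(2·4.806×10⁻¹⁹·3350/3.99×10⁻²⁶) ≈ 2.841×10⁵ m/s.
In the field: r = mv/(|q|B) = (3.99×10⁻²⁶)(2.841×10⁵)/((4.806×10⁻¹⁹)(0.0577)) ≈ 0.409 m.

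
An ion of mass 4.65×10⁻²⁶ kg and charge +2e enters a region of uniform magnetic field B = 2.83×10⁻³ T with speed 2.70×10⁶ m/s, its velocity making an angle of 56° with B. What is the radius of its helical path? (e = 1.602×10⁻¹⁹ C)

r ≈ 115 m

v⊥ = v sinθ = 2.70×10⁶·sin56° ≈ 2.238×10⁶ m/s.
r = m v⊥/(|q|B) = (4.65×10⁻²⁶)(2.238×10⁶)/((3.204×10⁻¹⁹)(2.83×10⁻³)) ≈ 115 m.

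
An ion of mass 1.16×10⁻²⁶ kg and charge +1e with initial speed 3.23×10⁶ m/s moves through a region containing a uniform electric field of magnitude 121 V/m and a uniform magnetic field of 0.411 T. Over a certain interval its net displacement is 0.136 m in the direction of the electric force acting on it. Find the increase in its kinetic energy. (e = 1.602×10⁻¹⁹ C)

ΔKE ≈ 2.64×10⁻¹⁸ J

The magnetic force is always ⟂ v and does no work; only the electric force changes KE.
ΔKE = F_E · d = |q|E d = (1.602×10⁻¹⁹)(121)(0.136) ≈ 2.64×10⁻¹⁸ J.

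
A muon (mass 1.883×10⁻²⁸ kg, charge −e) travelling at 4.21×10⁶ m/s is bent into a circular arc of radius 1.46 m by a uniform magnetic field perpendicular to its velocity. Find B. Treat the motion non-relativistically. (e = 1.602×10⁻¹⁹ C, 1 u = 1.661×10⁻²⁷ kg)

From |q|vB = mv²/r, B = mv/(|q|r).
B = (1.883×10⁻²⁸)(4.21×10⁶)/((1.602×10⁻¹⁹)(1.46)) ≈ 3.39×10⁻³ T.

B ≈ 3.39×10⁻³ T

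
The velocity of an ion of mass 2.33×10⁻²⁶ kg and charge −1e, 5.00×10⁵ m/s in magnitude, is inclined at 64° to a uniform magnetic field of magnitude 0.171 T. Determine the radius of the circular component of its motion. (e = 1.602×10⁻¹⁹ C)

v⊥ = v sinθ = 5.00×10⁵·sin64° ≈ 4.494×10⁵ m/s.
r = m v⊥/(|q|B) = (2.33×10⁻²⁶)(4.494×10⁵)/((1.602×10⁻¹⁹)(0.171)) ≈ 0.382 m.

r ≈ 0.382 m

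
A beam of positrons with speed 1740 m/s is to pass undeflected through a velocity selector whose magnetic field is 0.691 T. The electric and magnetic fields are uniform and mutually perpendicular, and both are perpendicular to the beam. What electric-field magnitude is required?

E = 1200 V/m

For straight-line motion qE = qvB, so E = vB.
E = 1740 × 0.691 = 1200 V/m.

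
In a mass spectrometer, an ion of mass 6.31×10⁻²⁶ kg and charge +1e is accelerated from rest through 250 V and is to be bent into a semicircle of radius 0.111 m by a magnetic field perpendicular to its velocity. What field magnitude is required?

v = √(2|q|V/m) = √(2·1.602×10⁻¹⁹·250/6.31×10⁻²⁶) ≈ 3.563×10⁴ m/s.
B = mv/(|q|r) = (6.31×10⁻²⁶)(3.563×10⁴)/((1.602×10⁻¹⁹)(0.111)) ≈ 0.126 T.

B ≈ 0.126 T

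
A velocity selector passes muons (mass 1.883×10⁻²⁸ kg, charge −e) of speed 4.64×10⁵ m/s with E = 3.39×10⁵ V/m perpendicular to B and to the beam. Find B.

Balance of forces in the selector: qE = qvB ⇒ B = E/v.
B = 3.39×10⁵/4.64×10⁵ = 0.731 T.

B = 0.731 T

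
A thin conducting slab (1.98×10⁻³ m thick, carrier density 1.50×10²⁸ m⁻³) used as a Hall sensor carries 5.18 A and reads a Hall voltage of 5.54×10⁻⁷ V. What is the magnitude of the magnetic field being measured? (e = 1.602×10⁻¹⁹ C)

B ≈ 0.509 T

From V_H = IB/(n e t), B = V_H n e t / I.
B = (5.54×10⁻⁷)(1.50×10²⁸)(1.602×10⁻¹⁹)(1.98×10⁻³)/5.18 ≈ 0.509 T.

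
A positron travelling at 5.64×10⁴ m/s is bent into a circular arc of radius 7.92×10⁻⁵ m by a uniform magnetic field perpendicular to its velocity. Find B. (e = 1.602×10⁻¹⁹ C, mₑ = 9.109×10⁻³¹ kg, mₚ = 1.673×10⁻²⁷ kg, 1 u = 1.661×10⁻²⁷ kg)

From |q|vB = mv²/r, B = mv/(|q|r).
B = (9.109×10⁻³¹)(5.64×10⁴)/((1.602×10⁻¹⁹)(7.92×10⁻⁵)) ≈ 4.05×10⁻³ T.

B ≈ 4.05×10⁻³ T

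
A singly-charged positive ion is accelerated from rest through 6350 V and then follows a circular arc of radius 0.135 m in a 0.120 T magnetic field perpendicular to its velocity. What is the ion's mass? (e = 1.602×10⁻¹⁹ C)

m ≈ 3.31×10⁻²⁷ kg

Combine |q|V = ½mv² and r = mv/(|q|B): eliminate v to get m = qB²r²/(2V).
m = (1.602×10⁻¹⁹)(0.120)²(0.135)²/(2·6350) ≈ 3.31×10⁻²⁷ kg.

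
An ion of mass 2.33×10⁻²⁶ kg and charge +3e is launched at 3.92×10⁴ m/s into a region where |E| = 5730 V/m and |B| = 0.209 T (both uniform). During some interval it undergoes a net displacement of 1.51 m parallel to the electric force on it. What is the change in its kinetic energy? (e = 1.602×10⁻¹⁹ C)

The magnetic force is always ⟂ v and does no work; only the electric force changes KE.
ΔKE = F_E · d = |q|E d = (4.806×10⁻¹⁹)(5730)(1.51) ≈ 4.16×10⁻¹⁵ J.

ΔKE ≈ 4.16×10⁻¹⁵ J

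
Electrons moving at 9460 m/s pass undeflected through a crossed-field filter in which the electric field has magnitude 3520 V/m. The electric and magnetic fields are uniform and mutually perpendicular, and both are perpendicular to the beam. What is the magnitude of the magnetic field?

B = 0.372 T

Balance of forces in the selector: qE = qvB ⇒ B = E/v.
B = 3520/9460 = 0.372 T.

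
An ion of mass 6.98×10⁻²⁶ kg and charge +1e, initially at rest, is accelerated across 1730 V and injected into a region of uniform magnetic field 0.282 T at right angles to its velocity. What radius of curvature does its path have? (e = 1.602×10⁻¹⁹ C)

Acceleration: |q|V = ½mv² ⇒ v = √(2|q|V/m) = √(2·1.602×10⁻¹⁹·1730/6.98×10⁻²⁶) ≈ 8.911×10⁴ m/s.
In the field: r = mv/(|q|B) = (6.98×10⁻²⁶)(8.911×10⁴)/((1.602×10⁻¹⁹)(0.282)) ≈ 0.138 m.

r ≈ 0.138 m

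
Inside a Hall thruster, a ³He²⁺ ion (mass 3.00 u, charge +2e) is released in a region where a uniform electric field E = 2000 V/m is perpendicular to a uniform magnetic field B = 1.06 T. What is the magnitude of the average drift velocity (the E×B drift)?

The E×B drift speed is v_d = E/B.
v_d = 2000/1.06 = 1890 m/s.

v_d ≈ 1890 m/s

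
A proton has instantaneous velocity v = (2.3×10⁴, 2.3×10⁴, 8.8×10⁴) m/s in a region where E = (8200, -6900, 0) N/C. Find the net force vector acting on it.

Only an electric field acts, so F = qE = (1.602×10⁻¹⁹ C)·(8200, -6900, 0) = (1.31×10⁻¹⁵, -1.11×10⁻¹⁵, 0) N.

F ≈ (1.31×10⁻¹⁵, -1.11×10⁻¹⁵, 0) N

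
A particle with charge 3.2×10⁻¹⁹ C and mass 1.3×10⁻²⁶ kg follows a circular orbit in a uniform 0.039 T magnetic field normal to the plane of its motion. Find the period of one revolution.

The cyclotron period depends only on m, q, B: T = 2πm/(|q|B).
T = 2π(1.3×10⁻²⁶)/((3.2×10⁻¹⁹)(0.039)) ≈ 6.5×10⁻⁶ s.

T ≈ 6.5×10⁻⁶ s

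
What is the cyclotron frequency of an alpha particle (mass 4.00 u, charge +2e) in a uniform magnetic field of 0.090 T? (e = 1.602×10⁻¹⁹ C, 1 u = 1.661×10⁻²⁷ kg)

f ≈ 6.9×10⁵ Hz

f = |q|B/(2πm).
f = (3.204×10⁻¹⁹)(0.090)/(2π·6.644×10⁻²⁷) ≈ 6.9×10⁵ Hz.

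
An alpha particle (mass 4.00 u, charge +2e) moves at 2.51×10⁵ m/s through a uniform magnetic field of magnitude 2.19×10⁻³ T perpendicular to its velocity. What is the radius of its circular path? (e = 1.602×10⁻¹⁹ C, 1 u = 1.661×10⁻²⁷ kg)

r ≈ 2.38 m

The magnetic force provides the centripetal force: |q|vB = mv²/r.
r = mv/(|q|B) = (6.644×10⁻²⁷)(2.51×10⁵)/((3.204×10⁻¹⁹)(2.19×10⁻³)) ≈ 2.38 m.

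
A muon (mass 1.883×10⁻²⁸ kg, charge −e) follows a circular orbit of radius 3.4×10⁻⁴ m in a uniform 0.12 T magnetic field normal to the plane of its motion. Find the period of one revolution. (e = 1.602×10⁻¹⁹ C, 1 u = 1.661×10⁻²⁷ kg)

The cyclotron period depends only on m, q, B: T = 2πm/(|q|B).
T = 2π(1.883×10⁻²⁸)/((1.602×10⁻¹⁹)(0.12)) ≈ 6.2×10⁻⁸ s.

T ≈ 6.2×10⁻⁸ s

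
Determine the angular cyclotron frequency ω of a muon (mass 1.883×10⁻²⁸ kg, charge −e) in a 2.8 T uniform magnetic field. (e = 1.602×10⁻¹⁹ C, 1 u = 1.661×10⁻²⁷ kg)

ω ≈ 2.4×10⁹ rad/s

ω = |q|B/m.
ω = (1.602×10⁻¹⁹)(2.8)/1.883×10⁻²⁸ ≈ 2.4×10⁹ rad/s.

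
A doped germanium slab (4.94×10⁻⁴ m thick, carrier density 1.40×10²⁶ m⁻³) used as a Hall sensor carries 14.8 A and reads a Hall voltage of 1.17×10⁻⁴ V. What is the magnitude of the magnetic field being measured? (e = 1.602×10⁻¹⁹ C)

From V_H = IB/(n e t), B = V_H n e t / I.
B = (1.17×10⁻⁴)(1.40×10²⁶)(1.602×10⁻¹⁹)(4.94×10⁻⁴)/14.8 ≈ 0.0876 T.

B ≈ 0.0876 T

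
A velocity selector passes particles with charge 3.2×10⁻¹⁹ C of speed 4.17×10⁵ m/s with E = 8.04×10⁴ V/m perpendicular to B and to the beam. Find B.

Balance of forces in the selector: qE = qvB ⇒ B = E/v.
B = 8.04×10⁴/4.17×10⁵ = 0.193 T.

B = 0.193 T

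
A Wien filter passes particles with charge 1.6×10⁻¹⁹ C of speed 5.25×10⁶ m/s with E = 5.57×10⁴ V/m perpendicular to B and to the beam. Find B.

B = 0.0106 T

Balance of forces in the selector: qE = qvB ⇒ B = E/v.
B = 5.57×10⁴/5.25×10⁶ = 0.0106 T.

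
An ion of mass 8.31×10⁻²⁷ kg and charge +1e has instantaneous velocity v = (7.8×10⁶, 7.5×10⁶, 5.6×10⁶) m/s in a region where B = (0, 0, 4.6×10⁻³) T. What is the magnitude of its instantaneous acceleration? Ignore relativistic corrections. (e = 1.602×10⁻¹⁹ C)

|a| ≈ 9.60×10¹¹ m/s²

v×B = (3.45×10⁴, -3.59×10⁴, 0) N/C.
F = q v×B = (1.602×10⁻¹⁹ C)·(3.45×10⁴, -3.59×10⁴, 0) = (5.53×10⁻¹⁵, -5.75×10⁻¹⁵, 0) N.
|a| = |F|/m = 7.974×10⁻¹⁵/8.31×10⁻²⁷ ≈ 9.60×10¹¹ m/s².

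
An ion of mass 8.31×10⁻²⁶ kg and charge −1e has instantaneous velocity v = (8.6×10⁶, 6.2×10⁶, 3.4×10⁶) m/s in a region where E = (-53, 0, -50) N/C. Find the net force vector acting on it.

Only an electric field acts, so F = qE = (−1.602×10⁻¹⁹ C)·(-53.0, 0, -50.0) = (8.49×10⁻¹⁸, 0, 8.01×10⁻¹⁸) N.

F ≈ (8.49×10⁻¹⁸, 0, 8.01×10⁻¹⁸) N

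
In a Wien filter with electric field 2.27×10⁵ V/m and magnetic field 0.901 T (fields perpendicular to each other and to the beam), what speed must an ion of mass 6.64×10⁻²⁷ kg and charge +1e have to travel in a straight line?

v = 2.52×10⁵ m/s

Straight-line motion ⇒ electric and magnetic forces cancel, so E = vB.
v = E/B = 2.27×10⁵/0.901 = 2.52×10⁵ m/s.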